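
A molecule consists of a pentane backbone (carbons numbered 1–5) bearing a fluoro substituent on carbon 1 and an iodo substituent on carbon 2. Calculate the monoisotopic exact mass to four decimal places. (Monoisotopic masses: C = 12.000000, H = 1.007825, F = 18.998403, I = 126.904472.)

Atom tally by fragment:
  FCH2 → C:1 H:2 F:1
  CH(I) → C:1 H:1 I:1
  CH2 → C:1 H:2
  CH2 → C:1 H:2
  CH3 → C:1 H:3
Element totals:
  C: 5
  H: 10
  F: 1
  I: 1
Molecular formula: C5H10FI.
  M = 5(12.0) + 10(1.007825) + 18.998403 + 126.904472
    = 60.000000 + 10.078250 + 18.998403 + 126.904472 = 215.981125

215.9811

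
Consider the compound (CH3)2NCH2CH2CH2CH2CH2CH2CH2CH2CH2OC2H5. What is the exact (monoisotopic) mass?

215.2249

Element totals:
  C: 13
  H: 29
  N: 1
  O: 1
Molecular formula: C13H29NO.
  M = 13(12.0) + 29(1.007825) + 14.003074 + 15.994915
    = 156.000000 + 29.226925 + 14.003074 + 15.994915 = 215.224914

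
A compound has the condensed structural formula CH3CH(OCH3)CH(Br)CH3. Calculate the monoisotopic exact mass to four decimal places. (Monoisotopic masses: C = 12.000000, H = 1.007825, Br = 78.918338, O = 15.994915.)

165.9993

Atom tally by fragment:
  CH3 → C:1 H:3
  CH(OCH3) → C:2 H:4 O:1
  CH(Br) → C:1 H:1 Br:1
  CH3 → C:1 H:3
Element totals:
  C: 5
  H: 11
  Br: 1
  O: 1
Molecular formula: C5H11BrO.
  M = 5(12.0) + 11(1.007825) + 78.918338 + 15.994915
    = 60.000000 + 11.086075 + 78.918338 + 15.994915 = 165.999328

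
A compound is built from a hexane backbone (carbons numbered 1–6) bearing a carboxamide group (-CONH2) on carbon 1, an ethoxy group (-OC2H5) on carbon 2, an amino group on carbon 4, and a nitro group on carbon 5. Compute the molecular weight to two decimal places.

233.27 g/mol

Atom tally by fragment:
  H2NOCCH2 → C:2 H:4 O:1 N:1
  CH(OC2H5) → C:3 H:6 O:1
  CH2 → C:1 H:2
  CH(NH2) → C:1 H:3 N:1
  CH(NO2) → C:1 H:1 N:1 O:2
  CH3 → C:1 H:3
Element totals:
  C: 9
  H: 19
  N: 3
  O: 4
Molecular formula: C9H19N3O4.
  M = 9(12.011) + 19(1.008) + 3(14.007) + 4(15.999)
    = 108.099 + 19.152 + 42.021 + 63.996 = 233.268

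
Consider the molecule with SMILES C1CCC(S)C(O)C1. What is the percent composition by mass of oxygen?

Atom tally by fragment:
  cyclohexane ring core → C:6 H:12
  (− 2 ring H displaced by substituents)
  + SH → S:1 H:1
  + OH → O:1 H:1
Element totals:
  C: 6
  H: 12
  O: 1
  S: 1
Molecular formula: C6H12OS.
Molar mass = 132.221 g/mol.
Mass from O: 1 × 15.999 = 15.999 g/mol.
%O = 15.999 / 132.221 × 100 = 12.10%.

12.10%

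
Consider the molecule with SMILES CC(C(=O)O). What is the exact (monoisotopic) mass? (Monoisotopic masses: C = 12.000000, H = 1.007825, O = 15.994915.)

Atom tally by fragment:
  CH3 → C:1 H:3
  CH2COOH → C:2 H:3 O:2
Element totals:
  C: 3
  H: 6
  O: 2
Molecular formula: C3H6O2.
  M = 3(12.0) + 6(1.007825) + 2(15.994915)
    = 36.000000 + 6.046950 + 31.989830 = 74.036780

74.0368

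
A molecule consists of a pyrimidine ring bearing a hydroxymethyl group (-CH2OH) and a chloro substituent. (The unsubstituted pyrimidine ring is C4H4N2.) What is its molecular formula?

C5H5ClN2O

Atom tally by fragment:
  pyrimidine ring core → C:4 H:4 N:2
  (− 2 ring H displaced by substituents)
  + CH2OH → C:1 H:3 O:1
  + Cl → Cl:1
Element totals:
  C: 5
  H: 5
  Cl: 1
  N: 2
  O: 1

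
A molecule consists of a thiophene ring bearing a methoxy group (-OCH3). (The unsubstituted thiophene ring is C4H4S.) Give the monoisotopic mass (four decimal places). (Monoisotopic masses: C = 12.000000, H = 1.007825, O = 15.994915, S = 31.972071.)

Atom tally by fragment:
  thiophene ring core → C:4 H:4 S:1
  (− 1 ring H displaced by substituents)
  + OCH3 → C:1 H:3 O:1
Element totals:
  C: 5
  H: 6
  O: 1
  S: 1
Molecular formula: C5H6OS.
  M = 5(12.0) + 6(1.007825) + 15.994915 + 31.972071
    = 60.000000 + 6.046950 + 15.994915 + 31.972071 = 114.013936

114.0139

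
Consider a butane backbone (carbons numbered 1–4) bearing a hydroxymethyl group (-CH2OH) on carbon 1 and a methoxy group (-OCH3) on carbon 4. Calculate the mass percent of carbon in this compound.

Atom tally by fragment:
  HOCH2CH2 → C:2 H:5 O:1
  CH2 → C:1 H:2
  CH2 → C:1 H:2
  CH2OCH3 → C:2 H:5 O:1
Element totals:
  C: 6
  H: 14
  O: 2
Molecular formula: C6H14O2.
Molar mass = 118.176 g/mol.
Mass from C: 6 × 12.011 = 72.066 g/mol.
%C = 72.066 / 118.176 × 100 = 60.98%.

60.98%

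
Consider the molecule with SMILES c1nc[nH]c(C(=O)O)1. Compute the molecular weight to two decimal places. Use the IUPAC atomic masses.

Atom tally by fragment:
  imidazole ring core → C:3 H:4 N:2
  (− 1 ring H displaced by substituents)
  + COOH → C:1 H:1 O:2
Element totals:
  C: 4
  H: 4
  N: 2
  O: 2
Molecular formula: C4H4N2O2.
  M = 4(12.011) + 4(1.008) + 2(14.007) + 2(15.999)
    = 48.044 + 4.032 + 28.014 + 31.998 = 112.088

112.09 g/mol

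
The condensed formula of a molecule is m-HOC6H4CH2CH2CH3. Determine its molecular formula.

Atom tally by fragment:
  benzene ring core → C:6 H:6
  (− 2 ring H displaced by substituents)
  + OH → O:1 H:1
  + CH2CH2CH3 → C:3 H:7
Element totals:
  C: 9
  H: 12
  O: 1

C9H12O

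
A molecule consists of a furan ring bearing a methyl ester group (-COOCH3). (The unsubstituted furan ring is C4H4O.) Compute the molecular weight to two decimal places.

126.11 g/mol

Atom tally by fragment:
  furan ring core → C:4 H:4 O:1
  (− 1 ring H displaced by substituents)
  + COOCH3 → C:2 H:3 O:2
Element totals:
  C: 6
  H: 6
  O: 3
Molecular formula: C6H6O3.
  M = 6(12.011) + 6(1.008) + 3(15.999)
    = 72.066 + 6.048 + 47.997 = 126.111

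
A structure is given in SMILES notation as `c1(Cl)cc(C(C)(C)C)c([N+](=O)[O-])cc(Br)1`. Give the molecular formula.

C10H11BrClNO2

Atom tally by fragment:
  benzene ring core → C:6 H:6
  (− 4 ring H displaced by substituents)
  + Cl → Cl:1
  + C(CH3)3 → C:4 H:9
  + NO2 → N:1 O:2
  + Br → Br:1
Element totals:
  C: 10
  H: 11
  Br: 1
  Cl: 1
  N: 1
  O: 2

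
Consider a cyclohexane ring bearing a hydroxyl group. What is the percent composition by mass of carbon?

71.95%

Atom tally by fragment:
  cyclohexane ring core → C:6 H:12
  (− 1 ring H displaced by substituents)
  + OH → O:1 H:1
Element totals:
  C: 6
  H: 12
  O: 1
Molecular formula: C6H12O.
Molar mass = 100.161 g/mol.
Mass from C: 6 × 12.011 = 72.066 g/mol.
%C = 72.066 / 100.161 × 100 = 71.95%.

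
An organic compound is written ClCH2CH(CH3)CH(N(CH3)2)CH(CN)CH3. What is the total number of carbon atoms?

Element totals:
  C: 9
  H: 17
  Cl: 1
  N: 2

9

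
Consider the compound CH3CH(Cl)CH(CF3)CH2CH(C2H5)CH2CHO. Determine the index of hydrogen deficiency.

Atom tally by fragment:
  CH3 → C:1 H:3
  CH(Cl) → C:1 H:1 Cl:1
  CH(CF3) → C:2 H:1 F:3
  CH2 → C:1 H:2
  CH(C2H5) → C:3 H:6
  CH2CHO → C:2 H:3 O:1
Element totals:
  C: 10
  H: 16
  Cl: 1
  F: 3
  O: 1
Molecular formula: C10H16ClF3O.
DoU = (2C + 2 + N − H − X) / 2 = (2·10 + 2 + 0 − 16 − 4) / 2 = 1.

1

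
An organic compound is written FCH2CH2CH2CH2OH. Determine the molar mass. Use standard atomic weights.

92.11 g/mol

Atom tally by fragment:
  FCH2 → C:1 H:2 F:1
  CH2 → C:1 H:2
  CH2 → C:1 H:2
  CH2OH → C:1 H:3 O:1
Element totals:
  C: 4
  H: 9
  F: 1
  O: 1
Molecular formula: C4H9FO.
  M = 4(12.011) + 9(1.008) + 18.998 + 15.999
    = 48.044 + 9.072 + 18.998 + 15.999 = 92.113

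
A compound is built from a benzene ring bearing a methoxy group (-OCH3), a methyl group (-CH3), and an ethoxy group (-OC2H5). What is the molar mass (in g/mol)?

Atom tally by fragment:
  benzene ring core → C:6 H:6
  (− 3 ring H displaced by substituents)
  + OCH3 → C:1 H:3 O:1
  + CH3 → C:1 H:3
  + OC2H5 → C:2 H:5 O:1
Element totals:
  C: 10
  H: 14
  O: 2
Molecular formula: C10H14O2.
  M = 10(12.011) + 14(1.008) + 2(15.999)
    = 120.110 + 14.112 + 31.998 = 166.220

166.22 g/mol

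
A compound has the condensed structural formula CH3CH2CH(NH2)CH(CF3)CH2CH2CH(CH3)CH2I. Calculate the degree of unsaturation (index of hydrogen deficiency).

0

Atom tally by fragment:
  CH3 → C:1 H:3
  CH2 → C:1 H:2
  CH(NH2) → C:1 H:3 N:1
  CH(CF3) → C:2 H:1 F:3
  CH2 → C:1 H:2
  CH2 → C:1 H:2
  CH(CH3) → C:2 H:4
  CH2I → C:1 H:2 I:1
Element totals:
  C: 10
  H: 19
  F: 3
  I: 1
  N: 1
Molecular formula: C10H19F3IN.
DoU = (2C + 2 + N − H − X) / 2 = (2·10 + 2 + 1 − 19 − 4) / 2 = 0.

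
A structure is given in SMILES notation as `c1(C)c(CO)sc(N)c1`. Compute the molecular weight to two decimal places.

Atom tally by fragment:
  thiophene ring core → C:4 H:4 S:1
  (− 3 ring H displaced by substituents)
  + CH3 → C:1 H:3
  + CH2OH → C:1 H:3 O:1
  + NH2 → N:1 H:2
Element totals:
  C: 6
  H: 9
  N: 1
  O: 1
  S: 1
Molecular formula: C6H9NOS.
  M = 6(12.011) + 9(1.008) + 14.007 + 15.999 + 32.06
    = 72.066 + 9.072 + 14.007 + 15.999 + 32.060 = 143.204

143.20 g/mol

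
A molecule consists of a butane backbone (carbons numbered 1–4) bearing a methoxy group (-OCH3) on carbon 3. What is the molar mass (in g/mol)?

88.15 g/mol

Atom tally by fragment:
  CH3 → C:1 H:3
  CH2 → C:1 H:2
  CH(OCH3) → C:2 H:4 O:1
  CH3 → C:1 H:3
Element totals:
  C: 5
  H: 12
  O: 1
Molecular formula: C5H12O.
  M = 5(12.011) + 12(1.008) + 15.999
    = 60.055 + 12.096 + 15.999 = 88.150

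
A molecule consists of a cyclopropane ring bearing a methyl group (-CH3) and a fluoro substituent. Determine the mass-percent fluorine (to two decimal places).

25.64%

Atom tally by fragment:
  cyclopropane ring core → C:3 H:6
  (− 2 ring H displaced by substituents)
  + CH3 → C:1 H:3
  + F → F:1
Element totals:
  C: 4
  H: 7
  F: 1
Molecular formula: C4H7F.
Molar mass = 74.098 g/mol.
Mass from F: 1 × 18.998 = 18.998 g/mol.
%F = 18.998 / 74.098 × 100 = 25.64%.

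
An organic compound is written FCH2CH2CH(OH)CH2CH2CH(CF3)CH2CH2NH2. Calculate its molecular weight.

231.23 g/mol

Atom tally by fragment:
  FCH2 → C:1 H:2 F:1
  CH2 → C:1 H:2
  CH(OH) → C:1 H:2 O:1
  CH2 → C:1 H:2
  CH2 → C:1 H:2
  CH(CF3) → C:2 H:1 F:3
  CH2 → C:1 H:2
  CH2NH2 → C:1 H:4 N:1
Element totals:
  C: 9
  H: 17
  F: 4
  N: 1
  O: 1
Molecular formula: C9H17F4NO.
  M = 9(12.011) + 17(1.008) + 4(18.998) + 14.007 + 15.999
    = 108.099 + 17.136 + 75.992 + 14.007 + 15.999 = 231.233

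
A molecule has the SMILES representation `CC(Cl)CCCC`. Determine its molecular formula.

C6H13Cl

Atom tally by fragment:
  CH3 → C:1 H:3
  CH(Cl) → C:1 H:1 Cl:1
  CH2 → C:1 H:2
  CH2 → C:1 H:2
  CH2 → C:1 H:2
  CH3 → C:1 H:3
Element totals:
  C: 6
  H: 13
  Cl: 1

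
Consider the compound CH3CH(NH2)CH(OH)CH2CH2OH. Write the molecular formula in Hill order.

Atom tally by fragment:
  CH3 → C:1 H:3
  CH(NH2) → C:1 H:3 N:1
  CH(OH) → C:1 H:2 O:1
  CH2CH2OH → C:2 H:5 O:1
Element totals:
  C: 5
  H: 13
  N: 1
  O: 2

C5H13NO2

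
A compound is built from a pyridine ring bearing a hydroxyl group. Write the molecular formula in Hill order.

Atom tally by fragment:
  pyridine ring core → C:5 H:5 N:1
  (− 1 ring H displaced by substituents)
  + OH → O:1 H:1
Element totals:
  C: 5
  H: 5
  N: 1
  O: 1

C5H5NO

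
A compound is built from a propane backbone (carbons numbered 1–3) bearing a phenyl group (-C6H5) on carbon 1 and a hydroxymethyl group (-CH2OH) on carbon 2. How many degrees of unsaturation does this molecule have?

4

Atom tally by fragment:
  C6H5CH2 → C:7 H:7
  CH(CH2OH) → C:2 H:4 O:1
  CH3 → C:1 H:3
Element totals:
  C: 10
  H: 14
  O: 1
Molecular formula: C10H14O.
DoU = (2C + 2 + N − H − X) / 2 = (2·10 + 2 + 0 − 14 − 0) / 2 = 4.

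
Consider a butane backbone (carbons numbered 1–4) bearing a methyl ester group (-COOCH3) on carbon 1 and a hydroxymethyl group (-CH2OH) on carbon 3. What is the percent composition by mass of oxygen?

32.83%

Atom tally by fragment:
  CH3OOCCH2 → C:3 H:5 O:2
  CH2 → C:1 H:2
  CH(CH2OH) → C:2 H:4 O:1
  CH3 → C:1 H:3
Element totals:
  C: 7
  H: 14
  O: 3
Molecular formula: C7H14O3.
Molar mass = 146.186 g/mol.
Mass from O: 3 × 15.999 = 47.997 g/mol.
%O = 47.997 / 146.186 × 100 = 32.83%.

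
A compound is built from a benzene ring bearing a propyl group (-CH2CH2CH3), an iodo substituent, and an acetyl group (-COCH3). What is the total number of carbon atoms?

Atom tally by fragment:
  benzene ring core → C:6 H:6
  (− 3 ring H displaced by substituents)
  + CH2CH2CH3 → C:3 H:7
  + I → I:1
  + COCH3 → C:2 H:3 O:1
Element totals:
  C: 11
  H: 13
  I: 1
  O: 1

11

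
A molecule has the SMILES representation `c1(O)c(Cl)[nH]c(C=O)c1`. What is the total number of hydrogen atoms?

Atom tally by fragment:
  pyrrole ring core → C:4 H:5 N:1
  (− 3 ring H displaced by substituents)
  + OH → O:1 H:1
  + Cl → Cl:1
  + CHO → C:1 H:1 O:1
Element totals:
  C: 5
  H: 4
  Cl: 1
  N: 1
  O: 2

4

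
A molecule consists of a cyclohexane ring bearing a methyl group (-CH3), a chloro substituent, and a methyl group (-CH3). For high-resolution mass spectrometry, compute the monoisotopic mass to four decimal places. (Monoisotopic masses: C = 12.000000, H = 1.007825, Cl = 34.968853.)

146.0862

Atom tally by fragment:
  cyclohexane ring core → C:6 H:12
  (− 3 ring H displaced by substituents)
  + CH3 → C:1 H:3
  + Cl → Cl:1
  + CH3 → C:1 H:3
Element totals:
  C: 8
  H: 15
  Cl: 1
Molecular formula: C8H15Cl.
  M = 8(12.0) + 15(1.007825) + 34.968853
    = 96.000000 + 15.117375 + 34.968853 = 146.086228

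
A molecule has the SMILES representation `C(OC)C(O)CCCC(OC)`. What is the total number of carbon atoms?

8

Atom tally by fragment:
  CH3OCH2 → C:2 H:5 O:1
  CH(OH) → C:1 H:2 O:1
  CH2 → C:1 H:2
  CH2 → C:1 H:2
  CH2 → C:1 H:2
  CH2OCH3 → C:2 H:5 O:1
Element totals:
  C: 8
  H: 18
  O: 3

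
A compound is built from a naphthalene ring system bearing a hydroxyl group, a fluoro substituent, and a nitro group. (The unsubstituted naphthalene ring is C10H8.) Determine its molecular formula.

Atom tally by fragment:
  naphthalene ring system core → C:10 H:8
  (− 3 ring H displaced by substituents)
  + OH → O:1 H:1
  + F → F:1
  + NO2 → N:1 O:2
Element totals:
  C: 10
  H: 6
  F: 1
  N: 1
  O: 3

C10H6FNO3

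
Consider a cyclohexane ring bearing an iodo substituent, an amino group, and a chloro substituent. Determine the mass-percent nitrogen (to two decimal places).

Atom tally by fragment:
  cyclohexane ring core → C:6 H:12
  (− 3 ring H displaced by substituents)
  + I → I:1
  + NH2 → N:1 H:2
  + Cl → Cl:1
Element totals:
  C: 6
  H: 11
  Cl: 1
  I: 1
  N: 1
Molecular formula: C6H11ClIN.
Molar mass = 259.515 g/mol.
Mass from N: 1 × 14.007 = 14.007 g/mol.
%N = 14.007 / 259.515 × 100 = 5.40%.

5.40%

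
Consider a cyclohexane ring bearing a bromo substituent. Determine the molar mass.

Atom tally by fragment:
  cyclohexane ring core → C:6 H:12
  (− 1 ring H displaced by substituents)
  + Br → Br:1
Element totals:
  C: 6
  H: 11
  Br: 1
Molecular formula: C6H11Br.
  M = 6(12.011) + 11(1.008) + 79.904
    = 72.066 + 11.088 + 79.904 = 163.058

163.06 g/mol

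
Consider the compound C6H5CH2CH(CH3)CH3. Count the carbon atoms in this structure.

Element totals:
  C: 10
  H: 14

10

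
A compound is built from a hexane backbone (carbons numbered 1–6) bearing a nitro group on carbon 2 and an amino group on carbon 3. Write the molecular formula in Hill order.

C6H14N2O2

Atom tally by fragment:
  CH3 → C:1 H:3
  CH(NO2) → C:1 H:1 N:1 O:2
  CH(NH2) → C:1 H:3 N:1
  CH2 → C:1 H:2
  CH2 → C:1 H:2
  CH3 → C:1 H:3
Element totals:
  C: 6
  H: 14
  N: 2
  O: 2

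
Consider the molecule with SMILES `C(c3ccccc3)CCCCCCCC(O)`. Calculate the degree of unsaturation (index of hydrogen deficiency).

4

Atom tally by fragment:
  C6H5CH2 → C:7 H:7
  CH2 → C:1 H:2
  CH2 → C:1 H:2
  CH2 → C:1 H:2
  CH2 → C:1 H:2
  CH2 → C:1 H:2
  CH2 → C:1 H:2
  CH2 → C:1 H:2
  CH2OH → C:1 H:3 O:1
Element totals:
  C: 15
  H: 24
  O: 1
Molecular formula: C15H24O.
DoU = (2C + 2 + N − H − X) / 2 = (2·15 + 2 + 0 − 24 − 0) / 2 = 4.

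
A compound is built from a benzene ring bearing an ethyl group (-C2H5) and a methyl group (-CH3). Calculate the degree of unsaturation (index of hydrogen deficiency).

Atom tally by fragment:
  benzene ring core → C:6 H:6
  (− 2 ring H displaced by substituents)
  + C2H5 → C:2 H:5
  + CH3 → C:1 H:3
Element totals:
  C: 9
  H: 12
Molecular formula: C9H12.
DoU = (2C + 2 + N − H − X) / 2 = (2·9 + 2 + 0 − 12 − 0) / 2 = 4.

4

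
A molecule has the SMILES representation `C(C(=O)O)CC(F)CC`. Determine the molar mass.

134.15 g/mol

Atom tally by fragment:
  HOOCCH2 → C:2 H:3 O:2
  CH2 → C:1 H:2
  CH(F) → C:1 H:1 F:1
  CH2 → C:1 H:2
  CH3 → C:1 H:3
Element totals:
  C: 6
  H: 11
  F: 1
  O: 2
Molecular formula: C6H11FO2.
  M = 6(12.011) + 11(1.008) + 18.998 + 2(15.999)
    = 72.066 + 11.088 + 18.998 + 31.998 = 134.150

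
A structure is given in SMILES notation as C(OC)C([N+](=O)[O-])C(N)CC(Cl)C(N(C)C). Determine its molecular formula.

C9H20ClN3O3

Atom tally by fragment:
  CH3OCH2 → C:2 H:5 O:1
  CH(NO2) → C:1 H:1 N:1 O:2
  CH(NH2) → C:1 H:3 N:1
  CH2 → C:1 H:2
  CH(Cl) → C:1 H:1 Cl:1
  CH2N(CH3)2 → C:3 H:8 N:1
Element totals:
  C: 9
  H: 20
  Cl: 1
  N: 3
  O: 3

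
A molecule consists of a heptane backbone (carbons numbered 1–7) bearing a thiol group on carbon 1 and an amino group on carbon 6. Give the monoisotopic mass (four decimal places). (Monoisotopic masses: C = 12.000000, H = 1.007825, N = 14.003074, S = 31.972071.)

Atom tally by fragment:
  HSCH2 → C:1 H:3 S:1
  CH2 → C:1 H:2
  CH2 → C:1 H:2
  CH2 → C:1 H:2
  CH2 → C:1 H:2
  CH(NH2) → C:1 H:3 N:1
  CH3 → C:1 H:3
Element totals:
  C: 7
  H: 17
  N: 1
  S: 1
Molecular formula: C7H17NS.
  M = 7(12.0) + 17(1.007825) + 14.003074 + 31.972071
    = 84.000000 + 17.133025 + 14.003074 + 31.972071 = 147.108170

147.1082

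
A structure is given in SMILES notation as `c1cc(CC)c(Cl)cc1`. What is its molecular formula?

Atom tally by fragment:
  benzene ring core → C:6 H:6
  (− 2 ring H displaced by substituents)
  + C2H5 → C:2 H:5
  + Cl → Cl:1
Element totals:
  C: 8
  H: 9
  Cl: 1

C8H9Cl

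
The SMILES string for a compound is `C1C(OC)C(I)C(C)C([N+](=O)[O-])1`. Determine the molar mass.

285.08 g/mol

Atom tally by fragment:
  cyclopentane ring core → C:5 H:10
  (− 4 ring H displaced by substituents)
  + OCH3 → C:1 H:3 O:1
  + I → I:1
  + CH3 → C:1 H:3
  + NO2 → N:1 O:2
Element totals:
  C: 7
  H: 12
  I: 1
  N: 1
  O: 3
Molecular formula: C7H12INO3.
  M = 7(12.011) + 12(1.008) + 126.904 + 14.007 + 3(15.999)
    = 84.077 + 12.096 + 126.904 + 14.007 + 47.997 = 285.081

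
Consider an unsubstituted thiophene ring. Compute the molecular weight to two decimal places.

Atom tally by fragment:
  thiophene ring core → C:4 H:4 S:1
Element totals:
  C: 4
  H: 4
  S: 1
Molecular formula: C4H4S.
  M = 4(12.011) + 4(1.008) + 32.06
    = 48.044 + 4.032 + 32.060 = 84.136

84.14 g/mol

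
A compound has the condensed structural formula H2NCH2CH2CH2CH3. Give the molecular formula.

Element totals:
  C: 4
  H: 11
  N: 1

C4H11N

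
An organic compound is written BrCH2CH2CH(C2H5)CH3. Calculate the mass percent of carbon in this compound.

43.66%

Atom tally by fragment:
  BrCH2 → C:1 H:2 Br:1
  CH2 → C:1 H:2
  CH(C2H5) → C:3 H:6
  CH3 → C:1 H:3
Element totals:
  C: 6
  H: 13
  Br: 1
Molecular formula: C6H13Br.
Molar mass = 165.074 g/mol.
Mass from C: 6 × 12.011 = 72.066 g/mol.
%C = 72.066 / 165.074 × 100 = 43.66%.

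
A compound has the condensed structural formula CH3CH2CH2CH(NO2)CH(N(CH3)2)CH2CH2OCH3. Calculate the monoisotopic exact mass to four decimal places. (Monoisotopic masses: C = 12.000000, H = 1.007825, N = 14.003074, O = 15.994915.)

218.1630

Atom tally by fragment:
  CH3 → C:1 H:3
  CH2 → C:1 H:2
  CH2 → C:1 H:2
  CH(NO2) → C:1 H:1 N:1 O:2
  CH(N(CH3)2) → C:3 H:7 N:1
  CH2 → C:1 H:2
  CH2OCH3 → C:2 H:5 O:1
Element totals:
  C: 10
  H: 22
  N: 2
  O: 3
Molecular formula: C10H22N2O3.
  M = 10(12.0) + 22(1.007825) + 2(14.003074) + 3(15.994915)
    = 120.000000 + 22.172150 + 28.006148 + 47.984745 = 218.163043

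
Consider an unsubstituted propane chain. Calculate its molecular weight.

Atom tally by fragment:
  CH3 → C:1 H:3
  CH2 → C:1 H:2
  CH3 → C:1 H:3
Element totals:
  C: 3
  H: 8
Molecular formula: C3H8.
  M = 3(12.011) + 8(1.008)
    = 36.033 + 8.064 = 44.097

44.10 g/mol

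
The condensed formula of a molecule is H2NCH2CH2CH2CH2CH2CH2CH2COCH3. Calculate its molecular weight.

157.26 g/mol

Element totals:
  C: 9
  H: 19
  N: 1
  O: 1
Molecular formula: C9H19NO.
  M = 9(12.011) + 19(1.008) + 14.007 + 15.999
    = 108.099 + 19.152 + 14.007 + 15.999 = 157.257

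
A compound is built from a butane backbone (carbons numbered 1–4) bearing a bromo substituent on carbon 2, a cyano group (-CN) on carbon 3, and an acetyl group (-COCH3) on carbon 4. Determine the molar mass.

204.07 g/mol

Atom tally by fragment:
  CH3 → C:1 H:3
  CH(Br) → C:1 H:1 Br:1
  CH(CN) → C:2 H:1 N:1
  CH2COCH3 → C:3 H:5 O:1
Element totals:
  C: 7
  H: 10
  Br: 1
  N: 1
  O: 1
Molecular formula: C7H10BrNO.
  M = 7(12.011) + 10(1.008) + 79.904 + 14.007 + 15.999
    = 84.077 + 10.080 + 79.904 + 14.007 + 15.999 = 204.067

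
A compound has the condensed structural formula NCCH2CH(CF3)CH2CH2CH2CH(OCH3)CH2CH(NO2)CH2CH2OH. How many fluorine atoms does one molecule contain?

3

Atom tally by fragment:
  NCCH2 → C:2 H:2 N:1
  CH(CF3) → C:2 H:1 F:3
  CH2 → C:1 H:2
  CH2 → C:1 H:2
  CH2 → C:1 H:2
  CH(OCH3) → C:2 H:4 O:1
  CH2 → C:1 H:2
  CH(NO2) → C:1 H:1 N:1 O:2
  CH2CH2OH → C:2 H:5 O:1
Element totals:
  C: 13
  H: 21
  F: 3
  N: 2
  O: 4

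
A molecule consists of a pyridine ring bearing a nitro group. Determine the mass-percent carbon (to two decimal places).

48.39%

Atom tally by fragment:
  pyridine ring core → C:5 H:5 N:1
  (− 1 ring H displaced by substituents)
  + NO2 → N:1 O:2
Element totals:
  C: 5
  H: 4
  N: 2
  O: 2
Molecular formula: C5H4N2O2.
Molar mass = 124.099 g/mol.
Mass from C: 5 × 12.011 = 60.055 g/mol.
%C = 60.055 / 124.099 × 100 = 48.39%.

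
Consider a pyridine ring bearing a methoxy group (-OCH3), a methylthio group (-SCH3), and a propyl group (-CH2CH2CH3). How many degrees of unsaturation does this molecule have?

4

Atom tally by fragment:
  pyridine ring core → C:5 H:5 N:1
  (− 3 ring H displaced by substituents)
  + OCH3 → C:1 H:3 O:1
  + SCH3 → C:1 H:3 S:1
  + CH2CH2CH3 → C:3 H:7
Element totals:
  C: 10
  H: 15
  N: 1
  O: 1
  S: 1
Molecular formula: C10H15NOS.
DoU = (2C + 2 + N − H − X) / 2 = (2·10 + 2 + 1 − 15 − 0) / 2 = 4.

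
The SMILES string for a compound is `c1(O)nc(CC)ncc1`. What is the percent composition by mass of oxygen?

12.89%

Atom tally by fragment:
  pyrimidine ring core → C:4 H:4 N:2
  (− 2 ring H displaced by substituents)
  + OH → O:1 H:1
  + C2H5 → C:2 H:5
Element totals:
  C: 6
  H: 8
  N: 2
  O: 1
Molecular formula: C6H8N2O.
Molar mass = 124.143 g/mol.
Mass from O: 1 × 15.999 = 15.999 g/mol.
%O = 15.999 / 124.143 × 100 = 12.89%.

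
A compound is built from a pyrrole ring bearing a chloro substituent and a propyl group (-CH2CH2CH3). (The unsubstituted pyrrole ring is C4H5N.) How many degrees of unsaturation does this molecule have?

Atom tally by fragment:
  pyrrole ring core → C:4 H:5 N:1
  (− 2 ring H displaced by substituents)
  + Cl → Cl:1
  + CH2CH2CH3 → C:3 H:7
Element totals:
  C: 7
  H: 10
  Cl: 1
  N: 1
Molecular formula: C7H10ClN.
DoU = (2C + 2 + N − H − X) / 2 = (2·7 + 2 + 1 − 10 − 1) / 2 = 3.

3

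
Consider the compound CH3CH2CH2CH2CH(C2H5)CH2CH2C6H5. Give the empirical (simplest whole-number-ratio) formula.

Atom tally by fragment:
  CH3 → C:1 H:3
  CH2 → C:1 H:2
  CH2 → C:1 H:2
  CH2 → C:1 H:2
  CH(C2H5) → C:3 H:6
  CH2 → C:1 H:2
  CH2C6H5 → C:7 H:7
Element totals:
  C: 15
  H: 24
Molecular formula: C15H24.
gcd of subscripts = 3; dividing each by 3:
  C: 15/3 = 5
  H: 24/3 = 8

C5H8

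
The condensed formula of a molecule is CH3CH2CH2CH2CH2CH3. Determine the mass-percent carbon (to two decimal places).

Atom tally by fragment:
  CH3 → C:1 H:3
  CH2 → C:1 H:2
  CH2 → C:1 H:2
  CH2 → C:1 H:2
  CH2 → C:1 H:2
  CH3 → C:1 H:3
Element totals:
  C: 6
  H: 14
Molecular formula: C6H14.
Molar mass = 86.178 g/mol.
Mass from C: 6 × 12.011 = 72.066 g/mol.
%C = 72.066 / 86.178 × 100 = 83.62%.

83.62%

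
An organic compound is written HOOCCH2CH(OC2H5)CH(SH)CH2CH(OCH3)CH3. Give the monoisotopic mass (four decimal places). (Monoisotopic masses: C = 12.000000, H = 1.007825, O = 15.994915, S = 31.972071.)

236.1082

Atom tally by fragment:
  HOOCCH2 → C:2 H:3 O:2
  CH(OC2H5) → C:3 H:6 O:1
  CH(SH) → C:1 H:2 S:1
  CH2 → C:1 H:2
  CH(OCH3) → C:2 H:4 O:1
  CH3 → C:1 H:3
Element totals:
  C: 10
  H: 20
  O: 4
  S: 1
Molecular formula: C10H20O4S.
  M = 10(12.0) + 20(1.007825) + 4(15.994915) + 31.972071
    = 120.000000 + 20.156500 + 63.979660 + 31.972071 = 236.108231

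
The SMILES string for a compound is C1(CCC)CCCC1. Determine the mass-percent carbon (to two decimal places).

85.63%

Atom tally by fragment:
  cyclopentane ring core → C:5 H:10
  (− 1 ring H displaced by substituents)
  + CH2CH2CH3 → C:3 H:7
Element totals:
  C: 8
  H: 16
Molecular formula: C8H16.
Molar mass = 112.216 g/mol.
Mass from C: 8 × 12.011 = 96.088 g/mol.
%C = 96.088 / 112.216 × 100 = 85.63%.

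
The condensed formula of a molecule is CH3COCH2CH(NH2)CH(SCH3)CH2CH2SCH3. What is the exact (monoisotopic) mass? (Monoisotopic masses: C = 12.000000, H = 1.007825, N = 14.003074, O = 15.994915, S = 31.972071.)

Atom tally by fragment:
  CH3COCH2 → C:3 H:5 O:1
  CH(NH2) → C:1 H:3 N:1
  CH(SCH3) → C:2 H:4 S:1
  CH2 → C:1 H:2
  CH2SCH3 → C:2 H:5 S:1
Element totals:
  C: 9
  H: 19
  N: 1
  O: 1
  S: 2
Molecular formula: C9H19NOS2.
  M = 9(12.0) + 19(1.007825) + 14.003074 + 15.994915 + 2(31.972071)
    = 108.000000 + 19.148675 + 14.003074 + 15.994915 + 63.944142 = 221.090806

221.0908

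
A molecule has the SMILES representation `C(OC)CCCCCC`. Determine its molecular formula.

C8H18O

Atom tally by fragment:
  CH3OCH2 → C:2 H:5 O:1
  CH2 → C:1 H:2
  CH2 → C:1 H:2
  CH2 → C:1 H:2
  CH2 → C:1 H:2
  CH2 → C:1 H:2
  CH3 → C:1 H:3
Element totals:
  C: 8
  H: 18
  O: 1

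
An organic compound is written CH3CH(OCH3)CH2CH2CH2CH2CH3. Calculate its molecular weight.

Atom tally by fragment:
  CH3 → C:1 H:3
  CH(OCH3) → C:2 H:4 O:1
  CH2 → C:1 H:2
  CH2 → C:1 H:2
  CH2 → C:1 H:2
  CH2 → C:1 H:2
  CH3 → C:1 H:3
Element totals:
  C: 8
  H: 18
  O: 1
Molecular formula: C8H18O.
  M = 8(12.011) + 18(1.008) + 15.999
    = 96.088 + 18.144 + 15.999 = 130.231

130.23 g/mol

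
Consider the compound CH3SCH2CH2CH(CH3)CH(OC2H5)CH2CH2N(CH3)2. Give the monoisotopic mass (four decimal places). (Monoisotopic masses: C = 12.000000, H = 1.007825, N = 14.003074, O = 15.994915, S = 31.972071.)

Element totals:
  C: 12
  H: 27
  N: 1
  O: 1
  S: 1
Molecular formula: C12H27NOS.
  M = 12(12.0) + 27(1.007825) + 14.003074 + 15.994915 + 31.972071
    = 144.000000 + 27.211275 + 14.003074 + 15.994915 + 31.972071 = 233.181335

233.1813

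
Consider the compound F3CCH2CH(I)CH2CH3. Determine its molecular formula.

Atom tally by fragment:
  F3CCH2 → C:2 H:2 F:3
  CH(I) → C:1 H:1 I:1
  CH2 → C:1 H:2
  CH3 → C:1 H:3
Element totals:
  C: 5
  H: 8
  F: 3
  I: 1

C5H8F3I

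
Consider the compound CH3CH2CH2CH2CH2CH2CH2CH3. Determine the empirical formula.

C4H9

Atom tally by fragment:
  CH3 → C:1 H:3
  CH2 → C:1 H:2
  CH2 → C:1 H:2
  CH2 → C:1 H:2
  CH2 → C:1 H:2
  CH2 → C:1 H:2
  CH2 → C:1 H:2
  CH3 → C:1 H:3
Element totals:
  C: 8
  H: 18
Molecular formula: C8H18.
gcd of subscripts = 2; dividing each by 2:
  C: 8/2 = 4
  H: 18/2 = 9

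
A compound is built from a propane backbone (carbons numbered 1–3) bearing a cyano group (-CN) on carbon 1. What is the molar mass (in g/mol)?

69.11 g/mol

Atom tally by fragment:
  NCCH2 → C:2 H:2 N:1
  CH2 → C:1 H:2
  CH3 → C:1 H:3
Element totals:
  C: 4
  H: 7
  N: 1
Molecular formula: C4H7N.
  M = 4(12.011) + 7(1.008) + 14.007
    = 48.044 + 7.056 + 14.007 = 69.107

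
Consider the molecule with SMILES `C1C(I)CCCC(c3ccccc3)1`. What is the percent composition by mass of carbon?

Atom tally by fragment:
  cyclohexane ring core → C:6 H:12
  (− 2 ring H displaced by substituents)
  + I → I:1
  + C6H5 → C:6 H:5
Element totals:
  C: 12
  H: 15
  I: 1
Molecular formula: C12H15I.
Molar mass = 286.156 g/mol.
Mass from C: 12 × 12.011 = 144.132 g/mol.
%C = 144.132 / 286.156 × 100 = 50.37%.

50.37%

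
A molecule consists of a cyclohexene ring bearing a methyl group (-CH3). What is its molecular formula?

Atom tally by fragment:
  cyclohexene ring core → C:6 H:10
  (− 1 ring H displaced by substituents)
  + CH3 → C:1 H:3
Element totals:
  C: 7
  H: 12

C7H12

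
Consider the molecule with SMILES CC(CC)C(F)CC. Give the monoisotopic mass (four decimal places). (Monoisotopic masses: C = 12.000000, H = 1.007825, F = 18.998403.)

118.1158

Atom tally by fragment:
  CH3 → C:1 H:3
  CH(C2H5) → C:3 H:6
  CH(F) → C:1 H:1 F:1
  CH2 → C:1 H:2
  CH3 → C:1 H:3
Element totals:
  C: 7
  H: 15
  F: 1
Molecular formula: C7H15F.
  M = 7(12.0) + 15(1.007825) + 18.998403
    = 84.000000 + 15.117375 + 18.998403 = 118.115778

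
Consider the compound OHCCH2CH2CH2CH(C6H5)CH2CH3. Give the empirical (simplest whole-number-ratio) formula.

Atom tally by fragment:
  OHCCH2 → C:2 H:3 O:1
  CH2 → C:1 H:2
  CH2 → C:1 H:2
  CH(C6H5) → C:7 H:6
  CH2 → C:1 H:2
  CH3 → C:1 H:3
Element totals:
  C: 13
  H: 18
  O: 1
Molecular formula: C13H18O.
gcd of subscripts (13, 18, 1) = 1, so the empirical formula equals the molecular formula.

C13H18O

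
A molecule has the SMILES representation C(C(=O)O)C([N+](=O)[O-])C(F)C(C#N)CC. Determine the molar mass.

Atom tally by fragment:
  HOOCCH2 → C:2 H:3 O:2
  CH(NO2) → C:1 H:1 N:1 O:2
  CH(F) → C:1 H:1 F:1
  CH(CN) → C:2 H:1 N:1
  CH2 → C:1 H:2
  CH3 → C:1 H:3
Element totals:
  C: 8
  H: 11
  F: 1
  N: 2
  O: 4
Molecular formula: C8H11FN2O4.
  M = 8(12.011) + 11(1.008) + 18.998 + 2(14.007) + 4(15.999)
    = 96.088 + 11.088 + 18.998 + 28.014 + 63.996 = 218.184

218.18 g/mol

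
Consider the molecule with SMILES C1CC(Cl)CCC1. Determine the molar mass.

118.60 g/mol

Atom tally by fragment:
  cyclohexane ring core → C:6 H:12
  (− 1 ring H displaced by substituents)
  + Cl → Cl:1
Element totals:
  C: 6
  H: 11
  Cl: 1
Molecular formula: C6H11Cl.
  M = 6(12.011) + 11(1.008) + 35.45
    = 72.066 + 11.088 + 35.450 = 118.604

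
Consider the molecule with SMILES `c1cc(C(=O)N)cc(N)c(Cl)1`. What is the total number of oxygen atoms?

1

Atom tally by fragment:
  benzene ring core → C:6 H:6
  (− 3 ring H displaced by substituents)
  + CONH2 → C:1 H:2 O:1 N:1
  + NH2 → N:1 H:2
  + Cl → Cl:1
Element totals:
  C: 7
  H: 7
  Cl: 1
  N: 2
  O: 1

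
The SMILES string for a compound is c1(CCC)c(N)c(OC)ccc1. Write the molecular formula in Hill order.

C10H15NO

Atom tally by fragment:
  benzene ring core → C:6 H:6
  (− 3 ring H displaced by substituents)
  + CH2CH2CH3 → C:3 H:7
  + NH2 → N:1 H:2
  + OCH3 → C:1 H:3 O:1
Element totals:
  C: 10
  H: 15
  N: 1
  O: 1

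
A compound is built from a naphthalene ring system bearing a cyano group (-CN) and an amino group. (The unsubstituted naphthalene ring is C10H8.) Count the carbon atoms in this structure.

11

Atom tally by fragment:
  naphthalene ring system core → C:10 H:8
  (− 2 ring H displaced by substituents)
  + CN → C:1 N:1
  + NH2 → N:1 H:2
Element totals:
  C: 11
  H: 8
  N: 2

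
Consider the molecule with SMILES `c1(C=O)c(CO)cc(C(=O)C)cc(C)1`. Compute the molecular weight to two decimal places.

Atom tally by fragment:
  benzene ring core → C:6 H:6
  (− 4 ring H displaced by substituents)
  + CHO → C:1 H:1 O:1
  + CH2OH → C:1 H:3 O:1
  + COCH3 → C:2 H:3 O:1
  + CH3 → C:1 H:3
Element totals:
  C: 11
  H: 12
  O: 3
Molecular formula: C11H12O3.
  M = 11(12.011) + 12(1.008) + 3(15.999)
    = 132.121 + 12.096 + 47.997 = 192.214

192.21 g/mol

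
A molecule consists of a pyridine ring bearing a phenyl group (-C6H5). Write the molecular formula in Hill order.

Atom tally by fragment:
  pyridine ring core → C:5 H:5 N:1
  (− 1 ring H displaced by substituents)
  + C6H5 → C:6 H:5
Element totals:
  C: 11
  H: 9
  N: 1

C11H9N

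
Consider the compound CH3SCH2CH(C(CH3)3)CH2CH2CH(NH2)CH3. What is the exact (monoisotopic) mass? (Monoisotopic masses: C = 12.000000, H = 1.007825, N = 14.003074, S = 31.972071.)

Atom tally by fragment:
  CH3SCH2 → C:2 H:5 S:1
  CH(C(CH3)3) → C:5 H:10
  CH2 → C:1 H:2
  CH2 → C:1 H:2
  CH(NH2) → C:1 H:3 N:1
  CH3 → C:1 H:3
Element totals:
  C: 11
  H: 25
  N: 1
  S: 1
Molecular formula: C11H25NS.
  M = 11(12.0) + 25(1.007825) + 14.003074 + 31.972071
    = 132.000000 + 25.195625 + 14.003074 + 31.972071 = 203.170770

203.1708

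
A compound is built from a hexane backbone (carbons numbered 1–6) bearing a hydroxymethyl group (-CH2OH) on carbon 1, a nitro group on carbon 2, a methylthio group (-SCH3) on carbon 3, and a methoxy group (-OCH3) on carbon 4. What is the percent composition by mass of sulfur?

Atom tally by fragment:
  HOCH2CH2 → C:2 H:5 O:1
  CH(NO2) → C:1 H:1 N:1 O:2
  CH(SCH3) → C:2 H:4 S:1
  CH(OCH3) → C:2 H:4 O:1
  CH2 → C:1 H:2
  CH3 → C:1 H:3
Element totals:
  C: 9
  H: 19
  N: 1
  O: 4
  S: 1
Molecular formula: C9H19NO4S.
Molar mass = 237.314 g/mol.
Mass from S: 1 × 32.06 = 32.060 g/mol.
%S = 32.060 / 237.314 × 100 = 13.51%.

13.51%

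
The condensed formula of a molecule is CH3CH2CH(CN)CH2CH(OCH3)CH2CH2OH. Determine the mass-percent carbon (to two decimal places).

63.13%

Atom tally by fragment:
  CH3 → C:1 H:3
  CH2 → C:1 H:2
  CH(CN) → C:2 H:1 N:1
  CH2 → C:1 H:2
  CH(OCH3) → C:2 H:4 O:1
  CH2CH2OH → C:2 H:5 O:1
Element totals:
  C: 9
  H: 17
  N: 1
  O: 2
Molecular formula: C9H17NO2.
Molar mass = 171.240 g/mol.
Mass from C: 9 × 12.011 = 108.099 g/mol.
%C = 108.099 / 171.240 × 100 = 63.13%.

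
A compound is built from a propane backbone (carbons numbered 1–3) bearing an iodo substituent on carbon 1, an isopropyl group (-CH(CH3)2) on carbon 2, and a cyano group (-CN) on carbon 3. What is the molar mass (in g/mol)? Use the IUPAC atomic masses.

Atom tally by fragment:
  ICH2 → C:1 H:2 I:1
  CH(CH(CH3)2) → C:4 H:8
  CH2CN → C:2 H:2 N:1
Element totals:
  C: 7
  H: 12
  I: 1
  N: 1
Molecular formula: C7H12IN.
  M = 7(12.011) + 12(1.008) + 126.904 + 14.007
    = 84.077 + 12.096 + 126.904 + 14.007 = 237.084

237.08 g/mol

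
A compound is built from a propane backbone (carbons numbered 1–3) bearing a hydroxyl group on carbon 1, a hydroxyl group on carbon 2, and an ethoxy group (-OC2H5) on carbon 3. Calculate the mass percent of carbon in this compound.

Atom tally by fragment:
  HOCH2 → C:1 H:3 O:1
  CH(OH) → C:1 H:2 O:1
  CH2OC2H5 → C:3 H:7 O:1
Element totals:
  C: 5
  H: 12
  O: 3
Molecular formula: C5H12O3.
Molar mass = 120.148 g/mol.
Mass from C: 5 × 12.011 = 60.055 g/mol.
%C = 60.055 / 120.148 × 100 = 49.98%.

49.98%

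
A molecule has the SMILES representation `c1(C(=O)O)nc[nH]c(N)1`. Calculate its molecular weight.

Atom tally by fragment:
  imidazole ring core → C:3 H:4 N:2
  (− 2 ring H displaced by substituents)
  + COOH → C:1 H:1 O:2
  + NH2 → N:1 H:2
Element totals:
  C: 4
  H: 5
  N: 3
  O: 2
Molecular formula: C4H5N3O2.
  M = 4(12.011) + 5(1.008) + 3(14.007) + 2(15.999)
    = 48.044 + 5.040 + 42.021 + 31.998 = 127.103

127.10 g/mol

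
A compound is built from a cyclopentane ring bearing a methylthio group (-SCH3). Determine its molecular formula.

Atom tally by fragment:
  cyclopentane ring core → C:5 H:10
  (− 1 ring H displaced by substituents)
  + SCH3 → C:1 H:3 S:1
Element totals:
  C: 6
  H: 12
  S: 1

C6H12S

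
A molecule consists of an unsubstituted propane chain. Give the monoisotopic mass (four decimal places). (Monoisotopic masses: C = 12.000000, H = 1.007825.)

Atom tally by fragment:
  CH3 → C:1 H:3
  CH2 → C:1 H:2
  CH3 → C:1 H:3
Element totals:
  C: 3
  H: 8
Molecular formula: C3H8.
  M = 3(12.0) + 8(1.007825)
    = 36.000000 + 8.062600 = 44.062600

44.0626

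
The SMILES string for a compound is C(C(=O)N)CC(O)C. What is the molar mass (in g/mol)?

Atom tally by fragment:
  H2NOCCH2 → C:2 H:4 O:1 N:1
  CH2 → C:1 H:2
  CH(OH) → C:1 H:2 O:1
  CH3 → C:1 H:3
Element totals:
  C: 5
  H: 11
  N: 1
  O: 2
Molecular formula: C5H11NO2.
  M = 5(12.011) + 11(1.008) + 14.007 + 2(15.999)
    = 60.055 + 11.088 + 14.007 + 31.998 = 117.148

117.15 g/mol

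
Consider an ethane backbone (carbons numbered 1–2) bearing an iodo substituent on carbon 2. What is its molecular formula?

C2H5I

Atom tally by fragment:
  CH3 → C:1 H:3
  CH2I → C:1 H:2 I:1
Element totals:
  C: 2
  H: 5
  I: 1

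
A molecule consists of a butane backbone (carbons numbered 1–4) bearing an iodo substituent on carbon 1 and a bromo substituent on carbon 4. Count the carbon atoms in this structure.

Atom tally by fragment:
  ICH2 → C:1 H:2 I:1
  CH2 → C:1 H:2
  CH2 → C:1 H:2
  CH2Br → C:1 H:2 Br:1
Element totals:
  C: 4
  H: 8
  Br: 1
  I: 1

4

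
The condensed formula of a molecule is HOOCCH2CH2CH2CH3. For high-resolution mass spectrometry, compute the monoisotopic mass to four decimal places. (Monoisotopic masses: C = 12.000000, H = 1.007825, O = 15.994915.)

Atom tally by fragment:
  HOOCCH2 → C:2 H:3 O:2
  CH2 → C:1 H:2
  CH2 → C:1 H:2
  CH3 → C:1 H:3
Element totals:
  C: 5
  H: 10
  O: 2
Molecular formula: C5H10O2.
  M = 5(12.0) + 10(1.007825) + 2(15.994915)
    = 60.000000 + 10.078250 + 31.989830 = 102.068080

102.0681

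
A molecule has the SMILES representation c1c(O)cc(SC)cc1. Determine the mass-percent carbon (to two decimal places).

Atom tally by fragment:
  benzene ring core → C:6 H:6
  (− 2 ring H displaced by substituents)
  + OH → O:1 H:1
  + SCH3 → C:1 H:3 S:1
Element totals:
  C: 7
  H: 8
  O: 1
  S: 1
Molecular formula: C7H8OS.
Molar mass = 140.200 g/mol.
Mass from C: 7 × 12.011 = 84.077 g/mol.
%C = 84.077 / 140.200 × 100 = 59.97%.

59.97%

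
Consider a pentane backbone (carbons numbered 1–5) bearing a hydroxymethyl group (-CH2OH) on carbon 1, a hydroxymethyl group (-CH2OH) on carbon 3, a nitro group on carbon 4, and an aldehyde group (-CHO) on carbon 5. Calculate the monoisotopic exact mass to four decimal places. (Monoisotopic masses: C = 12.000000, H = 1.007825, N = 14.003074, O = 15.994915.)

205.0950

Atom tally by fragment:
  HOCH2CH2 → C:2 H:5 O:1
  CH2 → C:1 H:2
  CH(CH2OH) → C:2 H:4 O:1
  CH(NO2) → C:1 H:1 N:1 O:2
  CH2CHO → C:2 H:3 O:1
Element totals:
  C: 8
  H: 15
  N: 1
  O: 5
Molecular formula: C8H15NO5.
  M = 8(12.0) + 15(1.007825) + 14.003074 + 5(15.994915)
    = 96.000000 + 15.117375 + 14.003074 + 79.974575 = 205.095024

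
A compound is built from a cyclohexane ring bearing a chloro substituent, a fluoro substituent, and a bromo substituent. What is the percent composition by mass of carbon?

Atom tally by fragment:
  cyclohexane ring core → C:6 H:12
  (− 3 ring H displaced by substituents)
  + Cl → Cl:1
  + F → F:1
  + Br → Br:1
Element totals:
  C: 6
  H: 9
  Br: 1
  Cl: 1
  F: 1
Molecular formula: C6H9BrClF.
Molar mass = 215.490 g/mol.
Mass from C: 6 × 12.011 = 72.066 g/mol.
%C = 72.066 / 215.490 × 100 = 33.44%.

33.44%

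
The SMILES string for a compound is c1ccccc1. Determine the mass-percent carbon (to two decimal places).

Atom tally by fragment:
  benzene ring core → C:6 H:6
Element totals:
  C: 6
  H: 6
Molecular formula: C6H6.
Molar mass = 78.114 g/mol.
Mass from C: 6 × 12.011 = 72.066 g/mol.
%C = 72.066 / 78.114 × 100 = 92.26%.

92.26%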